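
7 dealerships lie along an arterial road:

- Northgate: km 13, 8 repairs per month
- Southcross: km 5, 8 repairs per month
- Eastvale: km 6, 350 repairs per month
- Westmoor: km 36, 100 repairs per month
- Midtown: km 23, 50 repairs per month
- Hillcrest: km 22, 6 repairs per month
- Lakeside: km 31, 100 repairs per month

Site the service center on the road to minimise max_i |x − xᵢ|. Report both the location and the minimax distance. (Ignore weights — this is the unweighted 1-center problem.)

The 1-center on a line is the midpoint of the two extreme points: leftmost at 5, rightmost at 36.
Optimal location = (5 + 36)/2 = 20.5; maximum distance = (36 − 5)/2 = 15.5.

location 20.5, max distance 15.5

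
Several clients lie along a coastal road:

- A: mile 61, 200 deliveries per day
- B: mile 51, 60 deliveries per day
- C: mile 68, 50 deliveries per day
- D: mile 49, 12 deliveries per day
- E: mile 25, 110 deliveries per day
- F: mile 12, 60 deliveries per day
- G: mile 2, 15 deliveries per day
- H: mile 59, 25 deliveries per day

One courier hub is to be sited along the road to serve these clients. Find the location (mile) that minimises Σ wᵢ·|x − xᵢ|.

x = 59

For a sum of weighted absolute distances on a line, the optimum is the weighted median (not the mean). Total weight W = 532; half-weight = 266.
Sort by position and accumulate weight:
  mile 2 (G, w=15) → cum 15
  mile 12 (F, w=60) → cum 75
  mile 25 (E, w=110) → cum 185
  mile 49 (D, w=12) → cum 197
  mile 51 (B, w=60) → cum 257
  mile 59 (H, w=25) → cum 282  ≥ 266 → median here
  mile 61 (A, w=200) → cum 482
  mile 68 (C, w=50) → cum 532
Optimal location: mile 59.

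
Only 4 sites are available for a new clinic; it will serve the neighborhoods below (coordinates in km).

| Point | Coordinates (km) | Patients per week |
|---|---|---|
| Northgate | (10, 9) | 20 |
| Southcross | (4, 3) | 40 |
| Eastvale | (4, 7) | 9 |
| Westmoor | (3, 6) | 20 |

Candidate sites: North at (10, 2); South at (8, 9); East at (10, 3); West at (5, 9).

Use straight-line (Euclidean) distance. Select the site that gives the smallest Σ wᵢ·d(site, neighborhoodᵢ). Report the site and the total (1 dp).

West, total 435.5 km

Total weighted distance at each candidate:
  North (10, 2): total = 614.8
  South (8, 9): total = 485.3
  East (10, 3): total = 577.2
  West (5, 9): total = 435.5
Minimum is at West with total 435.5 km.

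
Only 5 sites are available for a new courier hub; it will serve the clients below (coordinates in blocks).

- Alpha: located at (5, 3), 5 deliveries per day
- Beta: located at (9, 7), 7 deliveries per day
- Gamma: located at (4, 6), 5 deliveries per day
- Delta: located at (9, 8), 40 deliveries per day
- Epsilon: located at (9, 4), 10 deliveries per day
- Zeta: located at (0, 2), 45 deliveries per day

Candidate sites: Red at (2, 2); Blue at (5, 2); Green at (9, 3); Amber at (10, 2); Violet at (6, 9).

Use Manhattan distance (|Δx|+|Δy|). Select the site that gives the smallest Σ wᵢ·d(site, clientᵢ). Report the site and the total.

Total weighted distance at each candidate:
  Red (2, 2): total = 834
  Blue (5, 2): total = 778
  Green (9, 3): total = 748
  Amber (10, 2): total = 882
  Violet (6, 9): total = 920
Minimum is at Green with total 748 blocks.

Green, total 748 blocks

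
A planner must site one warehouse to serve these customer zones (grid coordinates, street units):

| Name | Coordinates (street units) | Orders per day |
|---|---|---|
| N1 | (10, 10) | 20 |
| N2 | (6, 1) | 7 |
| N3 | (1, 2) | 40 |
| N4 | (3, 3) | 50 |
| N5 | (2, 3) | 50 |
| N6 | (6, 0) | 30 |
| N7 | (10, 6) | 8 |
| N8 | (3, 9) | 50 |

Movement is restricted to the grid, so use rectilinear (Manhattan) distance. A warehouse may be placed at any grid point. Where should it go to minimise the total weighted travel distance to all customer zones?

Manhattan distance separates: Σwᵢ(|x−xᵢ|+|y−yᵢ|) = Σwᵢ|x−xᵢ| + Σwᵢ|y−yᵢ|, so x and y are optimised independently as 1-D weighted medians.
Total weight W = 255; half = 127.5.
x-coordinate, sorted with cumulative weight:
  x=1 (N3, w=40) cum 40
  x=2 (N5, w=50) cum 90
  x=3 (N4, w=50) cum 140  ← median
  x=3 (N8, w=50) cum 190
  x=6 (N2, w=7) cum 197
  x=6 (N6, w=30) cum 227
  x=10 (N1, w=20) cum 247
  x=10 (N7, w=8) cum 255
⇒ x* = 3
y-coordinate, sorted with cumulative weight:
  y=0 (N6, w=30) cum 30
  y=1 (N2, w=7) cum 37
  y=2 (N3, w=40) cum 77
  y=3 (N4, w=50) cum 127
  y=3 (N5, w=50) cum 177  ← median
  y=6 (N7, w=8) cum 185
  y=9 (N8, w=50) cum 235
  y=10 (N1, w=20) cum 255
⇒ y* = 3

(3, 3)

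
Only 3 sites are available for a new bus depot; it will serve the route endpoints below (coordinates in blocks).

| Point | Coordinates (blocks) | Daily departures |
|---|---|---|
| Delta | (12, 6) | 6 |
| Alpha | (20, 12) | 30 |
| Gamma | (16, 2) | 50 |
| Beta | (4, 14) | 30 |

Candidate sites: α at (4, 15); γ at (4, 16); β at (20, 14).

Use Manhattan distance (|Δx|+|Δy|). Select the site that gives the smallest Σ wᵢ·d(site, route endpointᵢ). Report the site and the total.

β, total 1436 blocks

Total weighted distance at each candidate:
  α (4, 15): total = 1952
  γ (4, 16): total = 2068
  β (20, 14): total = 1436
Minimum is at β with total 1436 blocks.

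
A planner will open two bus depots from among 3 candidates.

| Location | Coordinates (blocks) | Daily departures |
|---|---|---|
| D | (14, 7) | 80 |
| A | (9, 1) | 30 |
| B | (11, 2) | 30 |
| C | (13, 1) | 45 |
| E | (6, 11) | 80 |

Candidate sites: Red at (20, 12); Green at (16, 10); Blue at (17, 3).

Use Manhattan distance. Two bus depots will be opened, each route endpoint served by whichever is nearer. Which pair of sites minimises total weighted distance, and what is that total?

{Green, Blue}, total 2060

Evaluate every pair (each demand assigned to the nearer of the two):
  {Green, Blue}: total = 2060
  {Red, Blue}: total = 2540
  {Red, Green}: total = 2690
Best pair: {Green, Blue} with total 2060.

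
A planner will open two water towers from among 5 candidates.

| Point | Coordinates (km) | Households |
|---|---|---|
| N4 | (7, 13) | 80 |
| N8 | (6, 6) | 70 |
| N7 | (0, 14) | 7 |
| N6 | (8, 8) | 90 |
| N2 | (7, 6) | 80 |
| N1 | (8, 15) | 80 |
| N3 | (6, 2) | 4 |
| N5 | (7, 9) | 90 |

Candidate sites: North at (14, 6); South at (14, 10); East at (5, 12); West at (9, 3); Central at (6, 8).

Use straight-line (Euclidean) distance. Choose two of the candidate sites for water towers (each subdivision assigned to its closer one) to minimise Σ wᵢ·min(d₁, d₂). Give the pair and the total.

Evaluate every pair (each demand assigned to the nearer of the two):
  {East, Central}: total = 1206.2
  {West, Central}: total = 1688.5
  {North, Central}: total = 1699.9
  {South, Central}: total = 1699.9
  {East, West}: total = 1928.6
  {North, East}: total = 2298.0
  {South, East}: total = 2302.4
  {South, West}: total = 2959.8
  {North, West}: total = 3383.0
  {North, South}: total = 3697.4
Best pair: {East, Central} with total 1206.2.

{East, Central}, total 1206.2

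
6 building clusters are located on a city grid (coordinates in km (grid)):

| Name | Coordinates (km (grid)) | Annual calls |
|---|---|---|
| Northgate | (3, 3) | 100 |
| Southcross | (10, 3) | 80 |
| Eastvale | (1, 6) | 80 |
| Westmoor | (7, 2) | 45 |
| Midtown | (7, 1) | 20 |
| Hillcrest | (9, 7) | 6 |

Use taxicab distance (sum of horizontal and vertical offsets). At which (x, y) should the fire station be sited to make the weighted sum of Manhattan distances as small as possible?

(3, 3)

Manhattan distance separates: Σwᵢ(|x−xᵢ|+|y−yᵢ|) = Σwᵢ|x−xᵢ| + Σwᵢ|y−yᵢ|, so x and y are optimised independently as 1-D weighted medians.
Total weight W = 331; half = 165.5.
x-coordinate, sorted with cumulative weight:
  x=1 (Eastvale, w=80) cum 80
  x=3 (Northgate, w=100) cum 180  ← median
  x=7 (Westmoor, w=45) cum 225
  x=7 (Midtown, w=20) cum 245
  x=9 (Hillcrest, w=6) cum 251
  x=10 (Southcross, w=80) cum 331
⇒ x* = 3
y-coordinate, sorted with cumulative weight:
  y=1 (Midtown, w=20) cum 20
  y=2 (Westmoor, w=45) cum 65
  y=3 (Northgate, w=100) cum 165
  y=3 (Southcross, w=80) cum 245  ← median
  y=6 (Eastvale, w=80) cum 325
  y=7 (Hillcrest, w=6) cum 331
⇒ y* = 3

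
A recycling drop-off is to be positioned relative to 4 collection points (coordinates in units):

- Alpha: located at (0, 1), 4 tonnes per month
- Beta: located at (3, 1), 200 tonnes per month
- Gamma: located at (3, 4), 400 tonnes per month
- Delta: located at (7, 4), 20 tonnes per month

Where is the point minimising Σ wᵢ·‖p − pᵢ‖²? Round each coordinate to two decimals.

(3.11, 3.02)

The minimiser of Σwᵢ‖p−pᵢ‖² is the weighted centroid p* = (Σwᵢpᵢ)/(Σwᵢ).
Σwᵢ = 624.
Σwᵢxᵢ = 4·0 + 200·3 + 400·3 + 20·7 = 1940.
Σwᵢyᵢ = 4·1 + 200·1 + 400·4 + 20·4 = 1884.
x* = 1940/624 = 3.11, y* = 1884/624 = 3.02.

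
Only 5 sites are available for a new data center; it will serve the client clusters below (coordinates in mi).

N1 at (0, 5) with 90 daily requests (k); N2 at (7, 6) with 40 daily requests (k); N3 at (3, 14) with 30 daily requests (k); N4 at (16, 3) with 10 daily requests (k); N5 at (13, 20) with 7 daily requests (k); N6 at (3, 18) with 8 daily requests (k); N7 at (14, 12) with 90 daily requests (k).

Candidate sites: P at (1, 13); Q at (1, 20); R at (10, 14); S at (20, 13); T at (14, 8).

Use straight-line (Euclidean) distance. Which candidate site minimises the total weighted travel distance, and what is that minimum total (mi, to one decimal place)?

Total weighted distance at each candidate:
  P (1, 13): total = 2655.5
  Q (1, 20): total = 3859.1
  R (10, 14): total = 2401.8
  S (20, 13): total = 3906.3
  T (14, 8): total = 2572.8
Minimum is at R with total 2401.8 mi.

R, total 2401.8 mi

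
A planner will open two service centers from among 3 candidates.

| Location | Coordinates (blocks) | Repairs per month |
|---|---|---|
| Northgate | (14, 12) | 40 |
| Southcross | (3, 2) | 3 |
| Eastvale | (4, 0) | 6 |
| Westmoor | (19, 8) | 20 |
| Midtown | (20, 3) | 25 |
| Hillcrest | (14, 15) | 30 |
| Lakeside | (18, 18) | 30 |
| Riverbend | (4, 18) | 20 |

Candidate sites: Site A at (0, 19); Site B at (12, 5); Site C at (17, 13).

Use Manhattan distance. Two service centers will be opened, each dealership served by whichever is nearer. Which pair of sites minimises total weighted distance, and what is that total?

{Site A, Site C}, total 1253

Evaluate every pair (each demand assigned to the nearer of the two):
  {Site A, Site C}: total = 1253
  {Site B, Site C}: total = 1354
  {Site A, Site B}: total = 1954
Best pair: {Site A, Site C} with total 1253.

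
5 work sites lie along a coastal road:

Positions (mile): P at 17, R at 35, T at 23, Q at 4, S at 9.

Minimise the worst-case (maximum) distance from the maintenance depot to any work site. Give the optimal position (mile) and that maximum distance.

location 19.5, max distance 15.5

The 1-center on a line is the midpoint of the two extreme points: leftmost at 4, rightmost at 35.
Optimal location = (4 + 35)/2 = 19.5; maximum distance = (35 − 4)/2 = 15.5.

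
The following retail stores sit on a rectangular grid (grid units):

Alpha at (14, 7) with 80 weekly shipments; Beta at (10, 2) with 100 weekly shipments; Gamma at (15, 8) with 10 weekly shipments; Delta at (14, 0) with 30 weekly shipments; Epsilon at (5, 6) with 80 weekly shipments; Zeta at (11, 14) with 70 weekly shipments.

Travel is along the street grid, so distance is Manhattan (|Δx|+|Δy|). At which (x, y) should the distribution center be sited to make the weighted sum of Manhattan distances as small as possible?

(11, 6)

Manhattan distance separates: Σwᵢ(|x−xᵢ|+|y−yᵢ|) = Σwᵢ|x−xᵢ| + Σwᵢ|y−yᵢ|, so x and y are optimised independently as 1-D weighted medians.
Total weight W = 370; half = 185.
x-coordinate, sorted with cumulative weight:
  x=5 (Epsilon, w=80) cum 80
  x=10 (Beta, w=100) cum 180
  x=11 (Zeta, w=70) cum 250  ← median
  x=14 (Alpha, w=80) cum 330
  x=14 (Delta, w=30) cum 360
  x=15 (Gamma, w=10) cum 370
⇒ x* = 11
y-coordinate, sorted with cumulative weight:
  y=0 (Delta, w=30) cum 30
  y=2 (Beta, w=100) cum 130
  y=6 (Epsilon, w=80) cum 210  ← median
  y=7 (Alpha, w=80) cum 290
  y=8 (Gamma, w=10) cum 300
  y=14 (Zeta, w=70) cum 370
⇒ y* = 6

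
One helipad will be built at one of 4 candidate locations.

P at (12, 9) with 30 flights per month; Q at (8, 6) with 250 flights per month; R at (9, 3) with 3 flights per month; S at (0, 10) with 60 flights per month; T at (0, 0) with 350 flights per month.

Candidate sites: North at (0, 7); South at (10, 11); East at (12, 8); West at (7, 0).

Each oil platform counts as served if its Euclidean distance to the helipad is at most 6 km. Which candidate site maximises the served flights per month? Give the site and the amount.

Coverage radius r = 6 km; a point is covered iff (Δx)²+(Δy)² ≤ 6² = 36.
  North (0, 7): covers {S} → 60
  South (10, 11): covers {P, Q} → 280
  East (12, 8): covers {P, Q, R} → 283
  West (7, 0): covers {R} → 3
Maximum coverage at East: 283 flights per month.

East, covering 283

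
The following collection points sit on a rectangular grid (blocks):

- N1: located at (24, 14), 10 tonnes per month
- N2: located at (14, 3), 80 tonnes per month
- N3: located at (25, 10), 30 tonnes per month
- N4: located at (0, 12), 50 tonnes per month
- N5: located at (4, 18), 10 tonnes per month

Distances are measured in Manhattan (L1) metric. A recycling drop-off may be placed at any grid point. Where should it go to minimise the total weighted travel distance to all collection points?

(14, 10)

Manhattan distance separates: Σwᵢ(|x−xᵢ|+|y−yᵢ|) = Σwᵢ|x−xᵢ| + Σwᵢ|y−yᵢ|, so x and y are optimised independently as 1-D weighted medians.
Total weight W = 180; half = 90.
x-coordinate, sorted with cumulative weight:
  x=0 (N4, w=50) cum 50
  x=4 (N5, w=10) cum 60
  x=14 (N2, w=80) cum 140  ← median
  x=24 (N1, w=10) cum 150
  x=25 (N3, w=30) cum 180
⇒ x* = 14
y-coordinate, sorted with cumulative weight:
  y=3 (N2, w=80) cum 80
  y=10 (N3, w=30) cum 110  ← median
  y=12 (N4, w=50) cum 160
  y=14 (N1, w=10) cum 170
  y=18 (N5, w=10) cum 180
⇒ y* = 10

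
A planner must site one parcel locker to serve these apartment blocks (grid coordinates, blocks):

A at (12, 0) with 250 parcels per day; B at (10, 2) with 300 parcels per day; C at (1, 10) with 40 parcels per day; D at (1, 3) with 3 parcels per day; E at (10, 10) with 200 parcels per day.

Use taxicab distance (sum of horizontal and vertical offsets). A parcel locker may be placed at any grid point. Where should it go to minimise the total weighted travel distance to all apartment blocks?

Manhattan distance separates: Σwᵢ(|x−xᵢ|+|y−yᵢ|) = Σwᵢ|x−xᵢ| + Σwᵢ|y−yᵢ|, so x and y are optimised independently as 1-D weighted medians.
Total weight W = 793; half = 396.5.
x-coordinate, sorted with cumulative weight:
  x=1 (C, w=40) cum 40
  x=1 (D, w=3) cum 43
  x=10 (B, w=300) cum 343
  x=10 (E, w=200) cum 543  ← median
  x=12 (A, w=250) cum 793
⇒ x* = 10
y-coordinate, sorted with cumulative weight:
  y=0 (A, w=250) cum 250
  y=2 (B, w=300) cum 550  ← median
  y=3 (D, w=3) cum 553
  y=10 (C, w=40) cum 593
  y=10 (E, w=200) cum 793
⇒ y* = 2

(10, 2)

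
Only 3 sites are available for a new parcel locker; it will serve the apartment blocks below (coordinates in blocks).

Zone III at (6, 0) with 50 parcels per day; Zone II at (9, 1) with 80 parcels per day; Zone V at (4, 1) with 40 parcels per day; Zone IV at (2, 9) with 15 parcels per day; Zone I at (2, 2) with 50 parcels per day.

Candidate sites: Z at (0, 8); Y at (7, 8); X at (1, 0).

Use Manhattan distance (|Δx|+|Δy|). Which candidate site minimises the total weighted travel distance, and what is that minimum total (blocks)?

Total weighted distance at each candidate:
  Z (0, 8): total = 2865
  Y (7, 8): total = 2210
  X (1, 0): total = 1430
Minimum is at X with total 1430 blocks.

X, total 1430 blocks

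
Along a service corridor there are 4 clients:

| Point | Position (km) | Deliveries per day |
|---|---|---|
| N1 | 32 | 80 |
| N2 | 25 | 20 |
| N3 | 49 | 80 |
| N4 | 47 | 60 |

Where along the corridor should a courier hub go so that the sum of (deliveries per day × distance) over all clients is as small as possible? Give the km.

For a sum of weighted absolute distances on a line, the optimum is the weighted median (not the mean). Total weight W = 240; half-weight = 120.
Sort by position and accumulate weight:
  km 25 (N2, w=20) → cum 20
  km 32 (N1, w=80) → cum 100
  km 47 (N4, w=60) → cum 160  ≥ 120 → median here
  km 49 (N3, w=80) → cum 240
Optimal location: km 47.

x = 47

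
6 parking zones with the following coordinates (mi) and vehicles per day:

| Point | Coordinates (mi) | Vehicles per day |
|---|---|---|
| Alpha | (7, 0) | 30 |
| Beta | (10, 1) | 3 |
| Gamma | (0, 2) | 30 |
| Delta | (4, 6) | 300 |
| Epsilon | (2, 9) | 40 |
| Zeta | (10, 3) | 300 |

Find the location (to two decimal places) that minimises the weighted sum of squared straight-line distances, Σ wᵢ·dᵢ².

The minimiser of Σwᵢ‖p−pᵢ‖² is the weighted centroid p* = (Σwᵢpᵢ)/(Σwᵢ).
Σwᵢ = 703.
Σwᵢxᵢ = 30·7 + 3·10 + 30·0 + 300·4 + 40·2 + 300·10 = 4520.
Σwᵢyᵢ = 30·0 + 3·1 + 30·2 + 300·6 + 40·9 + 300·3 = 3123.
x* = 4520/703 = 6.43, y* = 3123/703 = 4.44.

(6.43, 4.44)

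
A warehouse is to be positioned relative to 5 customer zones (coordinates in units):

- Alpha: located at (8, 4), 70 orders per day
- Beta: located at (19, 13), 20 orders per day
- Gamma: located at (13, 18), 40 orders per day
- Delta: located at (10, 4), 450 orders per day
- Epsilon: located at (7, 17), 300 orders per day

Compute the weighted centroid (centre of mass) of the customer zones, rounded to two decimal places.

The minimiser of Σwᵢ‖p−pᵢ‖² is the weighted centroid p* = (Σwᵢpᵢ)/(Σwᵢ).
Σwᵢ = 880.
Σwᵢxᵢ = 70·8 + 20·19 + 40·13 + 450·10 + 300·7 = 8060.
Σwᵢyᵢ = 70·4 + 20·13 + 40·18 + 450·4 + 300·17 = 8160.
x* = 8060/880 = 9.16, y* = 8160/880 = 9.27.

(9.16, 9.27)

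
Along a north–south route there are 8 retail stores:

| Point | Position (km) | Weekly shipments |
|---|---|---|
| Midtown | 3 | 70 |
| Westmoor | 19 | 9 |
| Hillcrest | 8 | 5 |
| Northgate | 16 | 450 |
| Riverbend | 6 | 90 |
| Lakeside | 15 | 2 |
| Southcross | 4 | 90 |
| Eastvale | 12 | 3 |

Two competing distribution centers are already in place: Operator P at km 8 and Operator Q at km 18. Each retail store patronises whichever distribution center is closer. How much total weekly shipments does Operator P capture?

The indifferent point is the midpoint (8+18)/2 = 13; retail stores left of it (closer to Operator P at 8) go to Operator P, those right go to Operator Q.
  Midtown at 3 (w=70) → Operator P
  Southcross at 4 (w=90) → Operator P
  Riverbend at 6 (w=90) → Operator P
  Hillcrest at 8 (w=5) → Operator P
  Eastvale at 12 (w=3) → Operator P
  Lakeside at 15 (w=2) → Operator Q
  Northgate at 16 (w=450) → Operator Q
  Westmoor at 19 (w=9) → Operator Q
Operator P captures 258; Operator Q captures 461.

258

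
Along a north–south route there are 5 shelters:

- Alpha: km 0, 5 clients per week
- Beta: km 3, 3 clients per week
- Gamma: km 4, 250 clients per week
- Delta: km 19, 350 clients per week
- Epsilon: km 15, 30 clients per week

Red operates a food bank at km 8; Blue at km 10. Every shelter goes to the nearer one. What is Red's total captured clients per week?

258

The indifferent point is the midpoint (8+10)/2 = 9; shelters left of it (closer to Red at 8) go to Red, those right go to Blue.
  Alpha at 0 (w=5) → Red
  Beta at 3 (w=3) → Red
  Gamma at 4 (w=250) → Red
  Epsilon at 15 (w=30) → Blue
  Delta at 19 (w=350) → Blue
Red captures 258; Blue captures 380.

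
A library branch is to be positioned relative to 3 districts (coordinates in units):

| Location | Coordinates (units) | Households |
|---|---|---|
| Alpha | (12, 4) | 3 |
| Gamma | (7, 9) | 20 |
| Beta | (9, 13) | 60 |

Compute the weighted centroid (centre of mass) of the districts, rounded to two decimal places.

(8.63, 11.71)

The minimiser of Σwᵢ‖p−pᵢ‖² is the weighted centroid p* = (Σwᵢpᵢ)/(Σwᵢ).
Σwᵢ = 83.
Σwᵢxᵢ = 3·12 + 20·7 + 60·9 = 716.
Σwᵢyᵢ = 3·4 + 20·9 + 60·13 = 972.
x* = 716/83 = 8.63, y* = 972/83 = 11.71.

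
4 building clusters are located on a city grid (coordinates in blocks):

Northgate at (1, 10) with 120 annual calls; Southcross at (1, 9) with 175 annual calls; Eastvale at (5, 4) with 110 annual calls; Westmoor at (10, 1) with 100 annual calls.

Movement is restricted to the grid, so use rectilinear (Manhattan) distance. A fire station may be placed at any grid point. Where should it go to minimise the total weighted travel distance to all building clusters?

(1, 9)

Manhattan distance separates: Σwᵢ(|x−xᵢ|+|y−yᵢ|) = Σwᵢ|x−xᵢ| + Σwᵢ|y−yᵢ|, so x and y are optimised independently as 1-D weighted medians.
Total weight W = 505; half = 252.5.
x-coordinate, sorted with cumulative weight:
  x=1 (Northgate, w=120) cum 120
  x=1 (Southcross, w=175) cum 295  ← median
  x=5 (Eastvale, w=110) cum 405
  x=10 (Westmoor, w=100) cum 505
⇒ x* = 1
y-coordinate, sorted with cumulative weight:
  y=1 (Westmoor, w=100) cum 100
  y=4 (Eastvale, w=110) cum 210
  y=9 (Southcross, w=175) cum 385  ← median
  y=10 (Northgate, w=120) cum 505
⇒ y* = 9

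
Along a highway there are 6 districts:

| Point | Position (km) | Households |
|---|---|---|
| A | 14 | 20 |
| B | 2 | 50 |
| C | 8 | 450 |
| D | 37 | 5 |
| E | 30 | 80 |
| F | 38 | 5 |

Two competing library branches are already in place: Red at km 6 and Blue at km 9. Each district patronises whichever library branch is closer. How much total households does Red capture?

The indifferent point is the midpoint (6+9)/2 = 7.5; districts left of it (closer to Red at 6) go to Red, those right go to Blue.
  B at 2 (w=50) → Red
  C at 8 (w=450) → Blue
  A at 14 (w=20) → Blue
  E at 30 (w=80) → Blue
  D at 37 (w=5) → Blue
  F at 38 (w=5) → Blue
Red captures 50; Blue captures 560.

50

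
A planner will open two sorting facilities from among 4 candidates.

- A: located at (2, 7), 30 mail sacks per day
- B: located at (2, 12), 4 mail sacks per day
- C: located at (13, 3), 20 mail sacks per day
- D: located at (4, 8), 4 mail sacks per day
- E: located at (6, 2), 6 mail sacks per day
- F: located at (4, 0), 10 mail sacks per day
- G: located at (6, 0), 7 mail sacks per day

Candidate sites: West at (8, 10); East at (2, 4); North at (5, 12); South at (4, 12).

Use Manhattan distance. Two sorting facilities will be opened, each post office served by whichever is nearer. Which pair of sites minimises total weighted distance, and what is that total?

Evaluate every pair (each demand assigned to the nearer of the two):
  {East, South}: total = 506
  {East, North}: total = 514
  {West, East}: total = 538
  {West, South}: total = 738
  {West, North}: total = 786
  {North, South}: total = 851
Best pair: {East, South} with total 506.

{East, South}, total 506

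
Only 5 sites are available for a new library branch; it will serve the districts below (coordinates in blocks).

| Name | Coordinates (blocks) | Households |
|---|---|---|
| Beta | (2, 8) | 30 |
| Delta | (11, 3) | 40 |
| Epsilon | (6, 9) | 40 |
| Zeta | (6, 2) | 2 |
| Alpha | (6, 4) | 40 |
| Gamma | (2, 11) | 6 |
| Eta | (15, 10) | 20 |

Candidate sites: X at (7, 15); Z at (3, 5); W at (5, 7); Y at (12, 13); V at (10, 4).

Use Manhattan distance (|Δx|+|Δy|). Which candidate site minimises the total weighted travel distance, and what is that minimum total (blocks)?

Total weighted distance at each candidate:
  X (7, 15): total = 2102
  Z (3, 5): total = 1354
  W (5, 7): total = 1114
  Y (12, 13): total = 2116
  V (10, 4): total = 1282
Minimum is at W with total 1114 blocks.

W, total 1114 blocks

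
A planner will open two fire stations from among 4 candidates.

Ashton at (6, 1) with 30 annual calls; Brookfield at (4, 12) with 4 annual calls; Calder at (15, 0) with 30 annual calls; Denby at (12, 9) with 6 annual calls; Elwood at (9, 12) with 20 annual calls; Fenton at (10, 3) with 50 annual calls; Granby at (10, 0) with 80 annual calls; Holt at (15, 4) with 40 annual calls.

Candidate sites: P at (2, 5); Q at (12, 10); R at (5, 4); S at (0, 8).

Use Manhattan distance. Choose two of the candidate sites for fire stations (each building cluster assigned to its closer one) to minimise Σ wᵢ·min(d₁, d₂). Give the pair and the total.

Evaluate every pair (each demand assigned to the nearer of the two):
  {Q, R}: total = 2032
  {R, S}: total = 2304
  {P, R}: total = 2308
  {P, Q}: total = 2542
  {Q, S}: total = 2688
  {P, S}: total = 3250
Best pair: {Q, R} with total 2032.

{Q, R}, total 2032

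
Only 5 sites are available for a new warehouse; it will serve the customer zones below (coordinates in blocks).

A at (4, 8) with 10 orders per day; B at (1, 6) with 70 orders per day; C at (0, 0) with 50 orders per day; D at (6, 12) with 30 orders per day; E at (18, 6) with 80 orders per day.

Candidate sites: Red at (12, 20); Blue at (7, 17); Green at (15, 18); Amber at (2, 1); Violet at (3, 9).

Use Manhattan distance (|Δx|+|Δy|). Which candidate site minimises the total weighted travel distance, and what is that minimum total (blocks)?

Total weighted distance at each candidate:
  Red (12, 20): total = 5570
  Blue (7, 17): total = 4450
  Green (15, 18): total = 5330
  Amber (2, 1): total = 2790
  Violet (3, 9): total = 2590
Minimum is at Violet with total 2590 blocks.

Violet, total 2590 blocks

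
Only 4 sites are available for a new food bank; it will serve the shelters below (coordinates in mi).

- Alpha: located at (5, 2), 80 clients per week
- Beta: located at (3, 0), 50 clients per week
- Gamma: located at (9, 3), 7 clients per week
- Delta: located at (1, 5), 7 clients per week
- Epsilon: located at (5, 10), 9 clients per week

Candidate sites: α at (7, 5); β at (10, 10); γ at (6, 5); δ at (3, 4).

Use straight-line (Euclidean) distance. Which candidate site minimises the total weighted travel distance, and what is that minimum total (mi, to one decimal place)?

δ, total 541.4 mi

Total weighted distance at each candidate:
  α (7, 5): total = 718.9
  β (10, 10): total = 1531.6
  γ (6, 5): total = 650.7
  δ (3, 4): total = 541.4
Minimum is at δ with total 541.4 mi.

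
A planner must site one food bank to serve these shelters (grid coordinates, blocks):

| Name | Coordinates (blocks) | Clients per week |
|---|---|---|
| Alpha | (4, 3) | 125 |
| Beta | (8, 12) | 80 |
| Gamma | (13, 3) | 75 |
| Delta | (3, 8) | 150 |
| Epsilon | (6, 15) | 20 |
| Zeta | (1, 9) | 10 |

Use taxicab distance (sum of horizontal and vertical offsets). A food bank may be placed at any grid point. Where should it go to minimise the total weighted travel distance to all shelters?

Manhattan distance separates: Σwᵢ(|x−xᵢ|+|y−yᵢ|) = Σwᵢ|x−xᵢ| + Σwᵢ|y−yᵢ|, so x and y are optimised independently as 1-D weighted medians.
Total weight W = 460; half = 230.
x-coordinate, sorted with cumulative weight:
  x=1 (Zeta, w=10) cum 10
  x=3 (Delta, w=150) cum 160
  x=4 (Alpha, w=125) cum 285  ← median
  x=6 (Epsilon, w=20) cum 305
  x=8 (Beta, w=80) cum 385
  x=13 (Gamma, w=75) cum 460
⇒ x* = 4
y-coordinate, sorted with cumulative weight:
  y=3 (Alpha, w=125) cum 125
  y=3 (Gamma, w=75) cum 200
  y=8 (Delta, w=150) cum 350  ← median
  y=9 (Zeta, w=10) cum 360
  y=12 (Beta, w=80) cum 440
  y=15 (Epsilon, w=20) cum 460
⇒ y* = 8

(4, 8)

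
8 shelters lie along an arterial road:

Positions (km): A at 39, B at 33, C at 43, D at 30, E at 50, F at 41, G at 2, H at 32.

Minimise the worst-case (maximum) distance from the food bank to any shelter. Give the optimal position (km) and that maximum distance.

location 26, max distance 24

The 1-center on a line is the midpoint of the two extreme points: leftmost at 2, rightmost at 50.
Optimal location = (2 + 50)/2 = 26; maximum distance = (50 − 2)/2 = 24.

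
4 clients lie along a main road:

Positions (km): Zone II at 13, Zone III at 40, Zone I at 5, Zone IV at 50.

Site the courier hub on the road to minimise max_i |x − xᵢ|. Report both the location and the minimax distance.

location 27.5, max distance 22.5

The 1-center on a line is the midpoint of the two extreme points: leftmost at 5, rightmost at 50.
Optimal location = (5 + 50)/2 = 27.5; maximum distance = (50 − 5)/2 = 22.5.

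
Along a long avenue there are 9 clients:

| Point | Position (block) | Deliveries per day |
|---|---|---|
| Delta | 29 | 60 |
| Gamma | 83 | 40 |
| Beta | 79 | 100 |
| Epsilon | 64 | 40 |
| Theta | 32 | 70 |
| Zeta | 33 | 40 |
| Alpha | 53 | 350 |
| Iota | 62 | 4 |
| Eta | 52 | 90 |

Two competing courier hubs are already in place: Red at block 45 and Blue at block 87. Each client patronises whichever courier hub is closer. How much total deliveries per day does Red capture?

The indifferent point is the midpoint (45+87)/2 = 66; clients left of it (closer to Red at 45) go to Red, those right go to Blue.
  Delta at 29 (w=60) → Red
  Theta at 32 (w=70) → Red
  Zeta at 33 (w=40) → Red
  Eta at 52 (w=90) → Red
  Alpha at 53 (w=350) → Red
  Iota at 62 (w=4) → Red
  Epsilon at 64 (w=40) → Red
  Beta at 79 (w=100) → Blue
  Gamma at 83 (w=40) → Blue
Red captures 654; Blue captures 140.

654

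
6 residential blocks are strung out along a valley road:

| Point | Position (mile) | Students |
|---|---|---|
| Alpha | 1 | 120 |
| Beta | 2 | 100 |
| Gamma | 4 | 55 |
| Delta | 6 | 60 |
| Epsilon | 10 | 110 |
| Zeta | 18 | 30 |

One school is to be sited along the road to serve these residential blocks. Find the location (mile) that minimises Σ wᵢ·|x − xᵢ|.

For a sum of weighted absolute distances on a line, the optimum is the weighted median (not the mean). Total weight W = 475; half-weight = 237.5.
Sort by position and accumulate weight:
  mile 1 (Alpha, w=120) → cum 120
  mile 2 (Beta, w=100) → cum 220
  mile 4 (Gamma, w=55) → cum 275  ≥ 237.5 → median here
  mile 6 (Delta, w=60) → cum 335
  mile 10 (Epsilon, w=110) → cum 445
  mile 18 (Zeta, w=30) → cum 475
Optimal location: mile 4.

x = 4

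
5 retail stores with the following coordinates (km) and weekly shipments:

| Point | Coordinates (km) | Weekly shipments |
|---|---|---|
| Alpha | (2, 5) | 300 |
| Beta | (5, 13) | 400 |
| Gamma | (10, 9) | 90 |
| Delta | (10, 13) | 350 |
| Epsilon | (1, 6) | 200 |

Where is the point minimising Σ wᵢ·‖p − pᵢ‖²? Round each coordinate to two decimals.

(5.37, 9.90)

The minimiser of Σwᵢ‖p−pᵢ‖² is the weighted centroid p* = (Σwᵢpᵢ)/(Σwᵢ).
Σwᵢ = 1340.
Σwᵢxᵢ = 300·2 + 400·5 + 90·10 + 350·10 + 200·1 = 7200.
Σwᵢyᵢ = 300·5 + 400·13 + 90·9 + 350·13 + 200·6 = 13260.
x* = 7200/1340 = 5.37, y* = 13260/1340 = 9.90.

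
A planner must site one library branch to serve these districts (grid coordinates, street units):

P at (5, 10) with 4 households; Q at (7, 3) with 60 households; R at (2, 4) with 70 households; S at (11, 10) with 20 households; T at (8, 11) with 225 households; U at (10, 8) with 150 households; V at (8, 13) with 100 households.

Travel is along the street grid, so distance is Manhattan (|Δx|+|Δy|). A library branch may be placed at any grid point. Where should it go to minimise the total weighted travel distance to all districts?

(8, 11)

Manhattan distance separates: Σwᵢ(|x−xᵢ|+|y−yᵢ|) = Σwᵢ|x−xᵢ| + Σwᵢ|y−yᵢ|, so x and y are optimised independently as 1-D weighted medians.
Total weight W = 629; half = 314.5.
x-coordinate, sorted with cumulative weight:
  x=2 (R, w=70) cum 70
  x=5 (P, w=4) cum 74
  x=7 (Q, w=60) cum 134
  x=8 (T, w=225) cum 359  ← median
  x=8 (V, w=100) cum 459
  x=10 (U, w=150) cum 609
  x=11 (S, w=20) cum 629
⇒ x* = 8
y-coordinate, sorted with cumulative weight:
  y=3 (Q, w=60) cum 60
  y=4 (R, w=70) cum 130
  y=8 (U, w=150) cum 280
  y=10 (P, w=4) cum 284
  y=10 (S, w=20) cum 304
  y=11 (T, w=225) cum 529  ← median
  y=13 (V, w=100) cum 629
⇒ y* = 11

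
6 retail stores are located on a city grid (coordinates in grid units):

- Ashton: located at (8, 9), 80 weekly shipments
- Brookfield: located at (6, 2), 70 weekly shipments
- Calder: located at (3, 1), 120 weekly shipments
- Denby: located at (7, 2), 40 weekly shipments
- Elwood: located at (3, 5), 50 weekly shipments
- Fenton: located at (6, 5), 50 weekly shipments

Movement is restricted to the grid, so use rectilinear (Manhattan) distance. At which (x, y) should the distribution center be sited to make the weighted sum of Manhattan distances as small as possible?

(6, 2)

Manhattan distance separates: Σwᵢ(|x−xᵢ|+|y−yᵢ|) = Σwᵢ|x−xᵢ| + Σwᵢ|y−yᵢ|, so x and y are optimised independently as 1-D weighted medians.
Total weight W = 410; half = 205.
x-coordinate, sorted with cumulative weight:
  x=3 (Calder, w=120) cum 120
  x=3 (Elwood, w=50) cum 170
  x=6 (Brookfield, w=70) cum 240  ← median
  x=6 (Fenton, w=50) cum 290
  x=7 (Denby, w=40) cum 330
  x=8 (Ashton, w=80) cum 410
⇒ x* = 6
y-coordinate, sorted with cumulative weight:
  y=1 (Calder, w=120) cum 120
  y=2 (Brookfield, w=70) cum 190
  y=2 (Denby, w=40) cum 230  ← median
  y=5 (Elwood, w=50) cum 280
  y=5 (Fenton, w=50) cum 330
  y=9 (Ashton, w=80) cum 410
⇒ y* = 2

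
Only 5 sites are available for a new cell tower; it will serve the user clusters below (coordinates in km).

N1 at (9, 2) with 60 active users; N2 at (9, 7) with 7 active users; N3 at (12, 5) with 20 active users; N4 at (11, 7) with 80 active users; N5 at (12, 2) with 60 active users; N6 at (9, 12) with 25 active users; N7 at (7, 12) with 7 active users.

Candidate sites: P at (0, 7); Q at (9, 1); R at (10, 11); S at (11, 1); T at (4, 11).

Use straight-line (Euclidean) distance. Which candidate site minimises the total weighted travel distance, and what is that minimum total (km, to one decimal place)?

Total weighted distance at each candidate:
  P (0, 7): total = 2901.7
  Q (9, 1): total = 1251.0
  R (10, 11): total = 1639.2
  S (11, 1): total = 1187.2
  T (4, 11): total = 2379.6
Minimum is at S with total 1187.2 km.

S, total 1187.2 km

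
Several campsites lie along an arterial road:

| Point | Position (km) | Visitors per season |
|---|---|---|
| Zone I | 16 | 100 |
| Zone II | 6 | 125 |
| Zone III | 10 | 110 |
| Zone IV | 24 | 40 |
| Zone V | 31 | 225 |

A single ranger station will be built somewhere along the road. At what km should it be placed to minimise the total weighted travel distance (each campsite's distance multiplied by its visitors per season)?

x = 16

For a sum of weighted absolute distances on a line, the optimum is the weighted median (not the mean). Total weight W = 600; half-weight = 300.
Sort by position and accumulate weight:
  km 6 (Zone II, w=125) → cum 125
  km 10 (Zone III, w=110) → cum 235
  km 16 (Zone I, w=100) → cum 335  ≥ 300 → median here
  km 24 (Zone IV, w=40) → cum 375
  km 31 (Zone V, w=225) → cum 600
Optimal location: km 16.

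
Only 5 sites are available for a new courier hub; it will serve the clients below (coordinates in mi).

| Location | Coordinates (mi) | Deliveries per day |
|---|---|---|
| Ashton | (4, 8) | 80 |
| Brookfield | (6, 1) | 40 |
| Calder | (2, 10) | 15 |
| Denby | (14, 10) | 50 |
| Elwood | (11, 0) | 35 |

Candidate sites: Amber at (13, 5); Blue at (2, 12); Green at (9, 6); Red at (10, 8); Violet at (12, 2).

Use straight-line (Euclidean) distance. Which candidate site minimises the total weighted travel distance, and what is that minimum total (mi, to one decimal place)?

Green, total 1326.5 mi

Total weighted distance at each candidate:
  Amber (13, 5): total = 1706.1
  Blue (2, 12): total = 1989.2
  Green (9, 6): total = 1326.5
  Red (10, 8): total = 1432.0
  Violet (12, 2): total = 1726.0
Minimum is at Green with total 1326.5 mi.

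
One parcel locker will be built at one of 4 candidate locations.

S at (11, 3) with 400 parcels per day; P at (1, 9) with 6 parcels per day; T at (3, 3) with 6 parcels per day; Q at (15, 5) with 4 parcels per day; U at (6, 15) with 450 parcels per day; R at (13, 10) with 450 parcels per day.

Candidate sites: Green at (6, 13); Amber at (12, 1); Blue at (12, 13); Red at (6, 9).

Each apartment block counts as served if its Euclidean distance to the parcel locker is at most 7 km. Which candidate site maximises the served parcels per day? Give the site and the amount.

Blue, covering 900

Coverage radius r = 7 km; a point is covered iff (Δx)²+(Δy)² ≤ 7² = 49.
  Green (6, 13): covers {P, U} → 456
  Amber (12, 1): covers {S, Q} → 404
  Blue (12, 13): covers {U, R} → 900
  Red (6, 9): covers {P, T, U} → 462
Maximum coverage at Blue: 900 parcels per day.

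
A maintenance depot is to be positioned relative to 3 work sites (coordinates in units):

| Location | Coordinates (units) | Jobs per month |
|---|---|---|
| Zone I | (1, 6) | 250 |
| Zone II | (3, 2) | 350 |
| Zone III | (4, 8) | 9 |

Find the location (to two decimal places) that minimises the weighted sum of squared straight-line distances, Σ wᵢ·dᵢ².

(2.19, 3.73)

The minimiser of Σwᵢ‖p−pᵢ‖² is the weighted centroid p* = (Σwᵢpᵢ)/(Σwᵢ).
Σwᵢ = 609.
Σwᵢxᵢ = 250·1 + 350·3 + 9·4 = 1336.
Σwᵢyᵢ = 250·6 + 350·2 + 9·8 = 2272.
x* = 1336/609 = 2.19, y* = 2272/609 = 3.73.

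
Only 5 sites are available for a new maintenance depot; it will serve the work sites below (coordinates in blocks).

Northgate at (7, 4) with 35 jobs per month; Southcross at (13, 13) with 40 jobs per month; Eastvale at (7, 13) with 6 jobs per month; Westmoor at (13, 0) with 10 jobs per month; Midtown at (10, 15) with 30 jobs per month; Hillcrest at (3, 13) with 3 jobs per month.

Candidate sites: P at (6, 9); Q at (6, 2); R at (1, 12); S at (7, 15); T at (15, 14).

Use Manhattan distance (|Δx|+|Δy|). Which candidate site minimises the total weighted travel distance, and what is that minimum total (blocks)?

S, total 1035 blocks

Total weighted distance at each candidate:
  P (6, 9): total = 1161
  Q (6, 2): total = 1539
  R (1, 12): total = 1661
  S (7, 15): total = 1035
  T (15, 14): total = 1183
Minimum is at S with total 1035 blocks.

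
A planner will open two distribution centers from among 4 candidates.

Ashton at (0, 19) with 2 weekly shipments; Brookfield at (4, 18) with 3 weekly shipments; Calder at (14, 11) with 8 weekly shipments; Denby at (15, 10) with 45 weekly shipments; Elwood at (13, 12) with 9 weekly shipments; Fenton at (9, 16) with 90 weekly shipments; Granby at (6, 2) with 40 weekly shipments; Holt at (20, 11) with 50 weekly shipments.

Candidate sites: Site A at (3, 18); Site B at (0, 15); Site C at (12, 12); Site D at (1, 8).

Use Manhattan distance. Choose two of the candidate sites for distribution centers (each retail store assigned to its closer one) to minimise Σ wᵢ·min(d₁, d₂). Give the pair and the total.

{Site C, Site D}, total 1841

Evaluate every pair (each demand assigned to the nearer of the two):
  {Site C, Site D}: total = 1841
  {Site A, Site C}: total = 1989
  {Site B, Site C}: total = 2007
  {Site A, Site D}: total = 3263
  {Site B, Site D}: total = 3461
  {Site A, Site B}: total = 3879
Best pair: {Site C, Site D} with total 1841.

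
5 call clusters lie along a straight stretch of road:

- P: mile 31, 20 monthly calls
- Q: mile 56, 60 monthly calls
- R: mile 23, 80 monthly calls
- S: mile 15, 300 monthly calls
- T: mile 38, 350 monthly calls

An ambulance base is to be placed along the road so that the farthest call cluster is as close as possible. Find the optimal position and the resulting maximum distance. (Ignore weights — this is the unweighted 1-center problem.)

The 1-center on a line is the midpoint of the two extreme points: leftmost at 15, rightmost at 56.
Optimal location = (15 + 56)/2 = 35.5; maximum distance = (56 − 15)/2 = 20.5.

location 35.5, max distance 20.5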